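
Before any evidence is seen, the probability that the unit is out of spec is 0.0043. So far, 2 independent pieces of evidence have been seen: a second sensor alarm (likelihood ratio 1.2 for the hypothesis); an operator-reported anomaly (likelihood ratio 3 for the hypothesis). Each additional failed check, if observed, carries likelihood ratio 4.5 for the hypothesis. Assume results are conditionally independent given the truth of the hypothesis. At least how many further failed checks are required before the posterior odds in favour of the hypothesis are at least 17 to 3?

Prior odds = 0.0043/0.9957 = 43/9957.
Combined Bayes factor of the evidence already in hand = 1.2 × 3 = 3.6.
Odds after that evidence = (43/9957) × 3.6 = 258/16595.
Target odds = 17/3.
Need 4.5ⁿ ≥ 17/3 ÷ (258/16595) = 282115/774.
4.5³ = 91.125 falls short of 282115/774 but 4.5⁴ = 410.0625 reaches it, so n = 4.

4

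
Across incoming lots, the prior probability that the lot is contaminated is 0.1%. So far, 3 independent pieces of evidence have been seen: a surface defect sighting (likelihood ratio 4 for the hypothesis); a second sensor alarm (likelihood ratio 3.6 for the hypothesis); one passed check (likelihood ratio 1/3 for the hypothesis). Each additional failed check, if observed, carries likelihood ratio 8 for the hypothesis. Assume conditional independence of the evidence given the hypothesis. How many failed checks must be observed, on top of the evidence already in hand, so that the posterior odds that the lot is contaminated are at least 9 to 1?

4

Prior odds = 0.001/0.999 = 1/999.
Combined Bayes factor of the evidence already in hand = 4 × 3.6 × (1/3) = 4.8.
Odds after that evidence = (1/999) × 4.8 = 8/1665.
Target odds = 9.
Need 8ⁿ ≥ 9 ÷ (8/1665) = 1873.125.
8³ = 512 falls short of 1873.125 but 8⁴ = 4096 reaches it, so n = 4.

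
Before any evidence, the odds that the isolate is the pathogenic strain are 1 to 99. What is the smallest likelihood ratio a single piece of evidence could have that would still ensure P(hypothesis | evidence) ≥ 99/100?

Prior odds = 1/99.
Target odds = 0.99/0.01 = 99.
Required Bayes factor = 99 ÷ (1/99) = 9801.

9801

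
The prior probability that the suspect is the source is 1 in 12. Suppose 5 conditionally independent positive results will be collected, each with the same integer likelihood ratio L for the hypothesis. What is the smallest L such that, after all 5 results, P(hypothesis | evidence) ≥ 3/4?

3

Prior odds = (1/12)/(11/12) = 1/11.
Target odds = 0.75/0.25 = 3.
Need L⁵ ≥ 3 ÷ (1/11) = 33.
2⁵ = 32 < 33 ≤ 243 = 3⁵, so L = 3.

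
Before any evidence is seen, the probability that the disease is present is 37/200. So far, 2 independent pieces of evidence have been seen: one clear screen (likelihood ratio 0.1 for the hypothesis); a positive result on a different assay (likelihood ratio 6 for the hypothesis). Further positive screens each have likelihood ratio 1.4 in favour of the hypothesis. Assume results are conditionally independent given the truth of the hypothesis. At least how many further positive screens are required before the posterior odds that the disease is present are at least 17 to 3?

12

Prior odds = 0.185/0.815 = 37/163.
Combined Bayes factor of the evidence already in hand = 0.1 × 6 = 0.6.
Odds after that evidence = (37/163) × 0.6 = 111/815.
Target odds = 17/3.
Need 1.4ⁿ ≥ 17/3 ÷ (111/815) = 13855/333.
1.4¹¹ ≈40.4957 falls short of 13855/333 but 1.4¹² ≈56.6939 reaches it, so n = 12.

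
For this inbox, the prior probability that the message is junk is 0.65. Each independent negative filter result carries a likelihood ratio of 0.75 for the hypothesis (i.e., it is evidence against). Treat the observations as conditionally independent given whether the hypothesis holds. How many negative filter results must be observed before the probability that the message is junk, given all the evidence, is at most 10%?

Prior odds = 0.65/0.35 = 13/7.
Likelihood ratio per negative filter result = 0.75.
Target odds: 0.1 ÷ 0.9 = 1/9.
Need (13/7) × 0.75ⁿ ≤ 1/9, i.e. 0.75ⁿ ≤ 7/117.
0.75⁹ = 19683/262144 is still above 7/117 but 0.75¹⁰ = 59049/1048576 is at or below it, so n = 10.

10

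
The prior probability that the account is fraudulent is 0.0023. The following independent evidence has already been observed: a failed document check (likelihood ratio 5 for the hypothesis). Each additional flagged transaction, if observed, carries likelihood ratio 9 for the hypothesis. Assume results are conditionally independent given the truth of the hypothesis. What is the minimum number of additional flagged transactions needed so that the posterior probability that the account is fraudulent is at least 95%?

Prior odds = 0.0023/0.9977 = 23/9977.
Bayes factor of the evidence already in hand = 5.
Odds after that evidence = (23/9977) × 5 = 115/9977.
Target odds = 0.95/0.05 = 19.
Need 9ⁿ ≥ 19 ÷ (115/9977) = 189563/115.
9³ = 729 falls short of 189563/115 but 9⁴ = 6561 reaches it, so n = 4.

4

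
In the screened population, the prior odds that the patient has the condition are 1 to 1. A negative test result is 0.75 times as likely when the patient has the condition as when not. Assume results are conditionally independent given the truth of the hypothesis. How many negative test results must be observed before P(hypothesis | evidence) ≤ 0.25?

4

Prior odds = 1.
Likelihood ratio per negative test result = 0.75.
Target odds: 0.25 ÷ 0.75 = 1/3.
Need 1 × 0.75ⁿ ≤ 1/3, i.e. 0.75ⁿ ≤ 1/3.
0.75³ = 0.421875 is still above 1/3 but 0.75⁴ = 0.31640625 is at or below it, so n = 4.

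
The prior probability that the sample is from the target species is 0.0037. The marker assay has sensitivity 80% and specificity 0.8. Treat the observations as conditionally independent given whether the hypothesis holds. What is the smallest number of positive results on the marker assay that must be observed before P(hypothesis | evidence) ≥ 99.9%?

10

Prior odds: 0.0037 ÷ 0.9963 = 37/9963.
False-positive rate = 1 − 0.8 = 0.2; likelihood ratio of a positive = 0.8/0.2 = 4.
Target odds: 0.999 ÷ 0.001 = 999.
Need (37/9963) × 4ⁿ ≥ 999, i.e. 4ⁿ ≥ 269001.
4⁹ = 262144 falls short of 269001 but 4¹⁰ = 1048576 reaches it, so n = 10.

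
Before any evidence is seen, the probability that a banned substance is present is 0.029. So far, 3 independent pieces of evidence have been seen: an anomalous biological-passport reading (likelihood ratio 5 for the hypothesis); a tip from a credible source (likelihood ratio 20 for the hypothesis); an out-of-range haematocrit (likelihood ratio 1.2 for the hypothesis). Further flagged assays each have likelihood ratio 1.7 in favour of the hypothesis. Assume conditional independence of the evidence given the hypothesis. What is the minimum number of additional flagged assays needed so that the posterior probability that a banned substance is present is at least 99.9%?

Prior odds = 0.029/0.971 = 29/971.
Combined Bayes factor of the evidence already in hand = 5 × 20 × 1.2 = 120.
Odds after that evidence = (29/971) × 120 = 3480/971.
Target odds = 0.999/0.001 = 999.
Need 1.7ⁿ ≥ 999 ÷ (3480/971) = 323343/1160.
1.7¹⁰ ≈201.599 falls short of 323343/1160 but 1.7¹¹ ≈342.719 reaches it, so n = 11.

11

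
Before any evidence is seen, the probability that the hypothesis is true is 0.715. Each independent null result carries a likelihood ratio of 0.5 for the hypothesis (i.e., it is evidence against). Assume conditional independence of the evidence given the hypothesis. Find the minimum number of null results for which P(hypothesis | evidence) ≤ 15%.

Prior odds = 0.715/0.285 = 143/57.
Likelihood ratio per null result = 0.5.
Target posterior odds = 0.15/0.85 = 3/17.
Require 0.5ⁿ ≤ 3/17 ÷ (143/57) = 171/2431.
0.5³ = 0.125 is still above 171/2431 but 0.5⁴ = 0.0625 is at or below it, so n = 4.

4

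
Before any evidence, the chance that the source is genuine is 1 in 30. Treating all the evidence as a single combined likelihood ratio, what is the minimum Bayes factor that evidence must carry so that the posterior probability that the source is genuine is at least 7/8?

203

Prior odds = (1/30)/(29/30) = 1/29.
Target odds = 0.875/0.125 = 7.
Required Bayes factor = 7 ÷ (1/29) = 203.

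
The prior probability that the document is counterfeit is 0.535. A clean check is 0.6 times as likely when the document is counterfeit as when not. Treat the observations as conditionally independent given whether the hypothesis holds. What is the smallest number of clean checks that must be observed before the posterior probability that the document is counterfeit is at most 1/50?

Prior odds: 0.535 ÷ 0.465 = 107/93.
Likelihood ratio per clean check = 0.6.
Target posterior odds = 0.02/0.98 = 1/49.
Require 0.6ⁿ ≤ 1/49 ÷ (107/93) = 93/5243.
0.6⁷ = 2187/78125 is still above 93/5243 but 0.6⁸ = 6561/390625 is at or below it, so n = 8.

8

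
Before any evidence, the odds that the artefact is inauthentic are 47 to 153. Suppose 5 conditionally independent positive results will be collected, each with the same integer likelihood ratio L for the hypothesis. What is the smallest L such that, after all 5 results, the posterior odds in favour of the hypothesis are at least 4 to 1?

2

Prior odds = 47/153.
Target odds = 4.
Need L⁵ ≥ 4 ÷ (47/153) = 612/47.
1⁵ = 1 < 612/47 ≤ 32 = 2⁵, so L = 2.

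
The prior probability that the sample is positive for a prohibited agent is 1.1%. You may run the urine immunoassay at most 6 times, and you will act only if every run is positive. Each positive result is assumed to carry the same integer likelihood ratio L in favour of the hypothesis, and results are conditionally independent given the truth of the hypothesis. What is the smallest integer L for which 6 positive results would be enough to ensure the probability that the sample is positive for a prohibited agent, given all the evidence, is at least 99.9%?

7

Prior odds = 0.011/0.989 = 11/989.
Target odds = 0.999/0.001 = 999.
Need L⁶ ≥ 999 ÷ (11/989) = 988011/11.
6⁶ = 46656 < 988011/11 ≤ 117649 = 7⁶, so L = 7.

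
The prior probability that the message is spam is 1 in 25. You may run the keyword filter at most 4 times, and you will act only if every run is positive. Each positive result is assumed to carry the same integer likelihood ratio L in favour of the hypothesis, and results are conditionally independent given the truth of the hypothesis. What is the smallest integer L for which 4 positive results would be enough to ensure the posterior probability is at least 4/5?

Prior odds = 0.04/0.96 = 1/24.
Target odds = 0.8/0.2 = 4.
Need L⁴ ≥ 4 ÷ (1/24) = 96.
3⁴ = 81 < 96 ≤ 256 = 4⁴, so L = 4.

4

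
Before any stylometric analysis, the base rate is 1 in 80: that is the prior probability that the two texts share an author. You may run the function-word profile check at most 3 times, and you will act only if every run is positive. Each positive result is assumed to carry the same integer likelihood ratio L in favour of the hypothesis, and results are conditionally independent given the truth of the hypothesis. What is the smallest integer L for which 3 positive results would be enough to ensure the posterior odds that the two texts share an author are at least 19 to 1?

12

Prior odds = 0.0125/0.9875 = 1/79.
Target odds = 19.
Need L³ ≥ 19 ÷ (1/79) = 1501.
11³ = 1331 < 1501 ≤ 1728 = 12³, so L = 12.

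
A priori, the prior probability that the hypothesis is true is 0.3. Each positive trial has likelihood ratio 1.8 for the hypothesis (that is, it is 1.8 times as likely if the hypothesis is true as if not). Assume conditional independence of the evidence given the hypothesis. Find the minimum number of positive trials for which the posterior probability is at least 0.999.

Prior odds = 0.3/0.7 = 3/7.
Likelihood ratio per positive trial = 1.8.
Target odds: 0.999 ÷ 0.001 = 999.
Need (3/7) × 1.8ⁿ ≥ 999, i.e. 1.8ⁿ ≥ 2331.
1.8¹³ ≈2082.3 falls short of 2331 but 1.8¹⁴ ≈3748.13 reaches it, so n = 14.

14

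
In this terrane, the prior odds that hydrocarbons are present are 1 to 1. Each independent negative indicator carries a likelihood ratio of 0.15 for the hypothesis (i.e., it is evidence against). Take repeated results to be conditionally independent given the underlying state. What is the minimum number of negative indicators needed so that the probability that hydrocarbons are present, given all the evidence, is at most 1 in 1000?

Prior odds = 1.
Likelihood ratio per negative indicator = 0.15.
Target posterior odds = 0.001/0.999 = 1/999.
Need 1 × 0.15ⁿ ≤ 1/999, i.e. 0.15ⁿ ≤ 1/999.
0.15³ = 0.003375 is still above 1/999 but 0.15⁴ = 81/160000 is at or below it, so n = 4.

4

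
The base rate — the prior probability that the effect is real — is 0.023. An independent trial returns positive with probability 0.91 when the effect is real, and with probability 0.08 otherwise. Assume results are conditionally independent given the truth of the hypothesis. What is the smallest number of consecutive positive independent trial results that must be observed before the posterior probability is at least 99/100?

Prior odds: 0.023 ÷ 0.977 = 23/977.
Likelihood ratio of a positive result = 0.91/0.08 = 11.375.
Target odds: 0.99 ÷ 0.01 = 99.
Need (23/977) × 11.375ⁿ ≥ 99, i.e. 11.375ⁿ ≥ 96723/23.
11.375³ = 753571/512 falls short of 96723/23 but 11.375⁴ = 68574961/4096 reaches it, so n = 4.

4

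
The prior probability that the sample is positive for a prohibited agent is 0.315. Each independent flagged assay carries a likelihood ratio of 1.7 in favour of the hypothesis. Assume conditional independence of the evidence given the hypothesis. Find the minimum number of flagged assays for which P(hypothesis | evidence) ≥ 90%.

Prior odds = 0.315/0.685 = 63/137.
Likelihood ratio per flagged assay = 1.7.
Target posterior odds = 0.9/0.1 = 9.
Require 1.7ⁿ ≥ 9 ÷ (63/137) = 137/7.
1.7⁵ = 1419857/100000 falls short of 137/7 but 1.7⁶ = 24137569/1000000 reaches it, so n = 6.

6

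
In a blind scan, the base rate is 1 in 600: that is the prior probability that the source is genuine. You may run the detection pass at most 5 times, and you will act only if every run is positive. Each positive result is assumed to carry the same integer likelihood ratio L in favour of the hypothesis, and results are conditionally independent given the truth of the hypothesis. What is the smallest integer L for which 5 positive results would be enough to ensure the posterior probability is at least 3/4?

5

Prior odds = (1/600)/(599/600) = 1/599.
Target odds = 0.75/0.25 = 3.
Need L⁵ ≥ 3 ÷ (1/599) = 1797.
4⁵ = 1024 < 1797 ≤ 3125 = 5⁵, so L = 5.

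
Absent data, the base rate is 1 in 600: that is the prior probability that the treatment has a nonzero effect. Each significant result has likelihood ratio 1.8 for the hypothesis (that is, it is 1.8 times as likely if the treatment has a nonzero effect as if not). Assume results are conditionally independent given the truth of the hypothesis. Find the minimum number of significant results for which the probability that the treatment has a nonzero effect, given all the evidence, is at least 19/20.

16

Prior odds = (1/600)/(599/600) = 1/599.
Likelihood ratio per significant result = 1.8.
Target posterior odds = 0.95/0.05 = 19.
Require 1.8ⁿ ≥ 19 ÷ (1/599) = 11381.
1.8¹⁵ ≈6746.64 falls short of 11381 but 1.8¹⁶ ≈12144 reaches it, so n = 16.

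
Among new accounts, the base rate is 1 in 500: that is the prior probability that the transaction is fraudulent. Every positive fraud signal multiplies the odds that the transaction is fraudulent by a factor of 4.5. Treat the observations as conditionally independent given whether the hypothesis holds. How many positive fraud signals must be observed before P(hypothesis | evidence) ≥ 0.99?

8

Prior odds = 0.002/0.998 = 1/499.
Likelihood ratio per positive fraud signal = 4.5.
Target posterior odds = 0.99/0.01 = 99.
Need (1/499) × 4.5ⁿ ≥ 99, i.e. 4.5ⁿ ≥ 49401.
4.5⁷ = 4782969/128 falls short of 49401 but 4.5⁸ = 43046721/256 reaches it, so n = 8.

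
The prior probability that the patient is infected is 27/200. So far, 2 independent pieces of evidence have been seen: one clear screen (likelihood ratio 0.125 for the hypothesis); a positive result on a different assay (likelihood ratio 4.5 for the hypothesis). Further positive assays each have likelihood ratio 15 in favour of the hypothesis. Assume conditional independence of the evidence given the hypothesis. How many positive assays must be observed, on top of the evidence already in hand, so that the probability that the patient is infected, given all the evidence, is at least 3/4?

Prior odds = 0.135/0.865 = 27/173.
Combined Bayes factor of the evidence already in hand = 0.125 × 4.5 = 0.5625.
Odds after that evidence = (27/173) × 0.5625 = 243/2768.
Target odds = 0.75/0.25 = 3.
Need 15ⁿ ≥ 3 ÷ (243/2768) = 2768/81.
15¹ = 15 falls short of 2768/81 but 15² = 225 reaches it, so n = 2.

2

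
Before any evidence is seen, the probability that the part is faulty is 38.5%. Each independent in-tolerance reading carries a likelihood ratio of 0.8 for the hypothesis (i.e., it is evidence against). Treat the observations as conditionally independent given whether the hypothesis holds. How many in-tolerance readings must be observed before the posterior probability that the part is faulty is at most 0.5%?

Prior odds = 0.385/0.615 = 77/123.
Likelihood ratio per in-tolerance reading = 0.8.
Target posterior odds = 0.005/0.995 = 1/199.
Need (77/123) × 0.8ⁿ ≤ 1/199, i.e. 0.8ⁿ ≤ 123/15323.
0.8²¹ ≈0.00922337 is still above 123/15323 but 0.8²² ≈0.0073787 is at or below it, so n = 22.

22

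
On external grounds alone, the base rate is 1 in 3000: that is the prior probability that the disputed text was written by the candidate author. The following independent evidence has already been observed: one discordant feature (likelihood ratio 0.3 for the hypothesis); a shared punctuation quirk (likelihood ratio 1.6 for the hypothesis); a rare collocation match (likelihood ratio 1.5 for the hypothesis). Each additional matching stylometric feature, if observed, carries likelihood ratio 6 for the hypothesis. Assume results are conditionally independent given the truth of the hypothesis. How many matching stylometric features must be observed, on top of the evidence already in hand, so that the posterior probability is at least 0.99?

8

Prior odds = (1/3000)/(2999/3000) = 1/2999.
Combined Bayes factor of the evidence already in hand = 0.3 × 1.6 × 1.5 = 0.72.
Odds after that evidence = (1/2999) × 0.72 = 18/74975.
Target odds = 0.99/0.01 = 99.
Need 6ⁿ ≥ 99 ÷ (18/74975) = 412362.5.
6⁷ = 279936 falls short of 412362.5 but 6⁸ = 1679616 reaches it, so n = 8.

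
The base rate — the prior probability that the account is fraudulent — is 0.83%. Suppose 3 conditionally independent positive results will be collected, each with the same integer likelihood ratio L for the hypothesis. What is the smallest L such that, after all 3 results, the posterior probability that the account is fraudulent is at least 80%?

8

Prior odds = 0.0083/0.9917 = 83/9917.
Target odds = 0.8/0.2 = 4.
Need L³ ≥ 4 ÷ (83/9917) = 39668/83.
7³ = 343 < 39668/83 ≤ 512 = 8³, so L = 8.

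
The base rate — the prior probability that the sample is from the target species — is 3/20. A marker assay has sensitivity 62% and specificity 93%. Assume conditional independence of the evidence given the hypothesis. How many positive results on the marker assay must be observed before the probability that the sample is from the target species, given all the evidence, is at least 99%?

Prior odds = 0.15/0.85 = 3/17.
False-positive rate = 1 − 0.93 = 0.07; likelihood ratio of a positive = 0.62/0.07 = 62/7.
Target odds: 0.99 ÷ 0.01 = 99.
Require (62/7)ⁿ ≥ 99 ÷ (3/17) = 561.
(62/7)² = 3844/49 falls short of 561 but (62/7)³ = 238328/343 reaches it, so n = 3.

3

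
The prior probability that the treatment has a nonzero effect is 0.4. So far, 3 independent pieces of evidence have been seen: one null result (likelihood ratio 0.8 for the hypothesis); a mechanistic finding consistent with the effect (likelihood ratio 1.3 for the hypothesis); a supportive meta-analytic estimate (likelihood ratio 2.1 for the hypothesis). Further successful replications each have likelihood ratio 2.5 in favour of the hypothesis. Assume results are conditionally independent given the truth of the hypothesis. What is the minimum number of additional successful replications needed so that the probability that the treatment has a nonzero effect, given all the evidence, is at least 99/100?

5

Prior odds = 0.4/0.6 = 2/3.
Combined Bayes factor of the evidence already in hand = 0.8 × 1.3 × 2.1 = 2.184.
Odds after that evidence = (2/3) × 2.184 = 1.456.
Target odds = 0.99/0.01 = 99.
Need 2.5ⁿ ≥ 99 ÷ 1.456 = 12375/182.
2.5⁴ = 39.0625 falls short of 12375/182 but 2.5⁵ = 97.65625 reaches it, so n = 5.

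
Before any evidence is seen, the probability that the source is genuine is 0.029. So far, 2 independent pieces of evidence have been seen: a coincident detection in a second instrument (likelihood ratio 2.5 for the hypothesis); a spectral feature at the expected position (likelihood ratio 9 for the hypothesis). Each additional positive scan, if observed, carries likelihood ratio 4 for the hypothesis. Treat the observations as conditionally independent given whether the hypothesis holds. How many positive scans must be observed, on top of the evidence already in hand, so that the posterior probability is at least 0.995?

Prior odds = 0.029/0.971 = 29/971.
Combined Bayes factor of the evidence already in hand = 2.5 × 9 = 22.5.
Odds after that evidence = (29/971) × 22.5 = 1305/1942.
Target odds = 0.995/0.005 = 199.
Need 4ⁿ ≥ 199 ÷ (1305/1942) = 386458/1305.
4⁴ = 256 falls short of 386458/1305 but 4⁵ = 1024 reaches it, so n = 5.

5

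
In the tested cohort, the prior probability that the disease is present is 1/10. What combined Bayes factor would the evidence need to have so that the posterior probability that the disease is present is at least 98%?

441

Prior odds = 0.1/0.9 = 1/9.
Target odds = 0.98/0.02 = 49.
Required Bayes factor = 49 ÷ (1/9) = 441.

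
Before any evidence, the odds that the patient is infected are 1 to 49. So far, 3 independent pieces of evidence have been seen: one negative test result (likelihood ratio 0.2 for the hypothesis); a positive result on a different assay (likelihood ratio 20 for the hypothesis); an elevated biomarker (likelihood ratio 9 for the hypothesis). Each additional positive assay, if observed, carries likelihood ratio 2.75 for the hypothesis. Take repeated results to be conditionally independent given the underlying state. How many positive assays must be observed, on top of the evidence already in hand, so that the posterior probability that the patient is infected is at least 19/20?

4

Prior odds = 1/49.
Combined Bayes factor of the evidence already in hand = 0.2 × 20 × 9 = 36.
Odds after that evidence = (1/49) × 36 = 36/49.
Target odds = 0.95/0.05 = 19.
Need 2.75ⁿ ≥ 19 ÷ (36/49) = 931/36.
2.75³ = 20.796875 falls short of 931/36 but 2.75⁴ = 57.19140625 reaches it, so n = 4.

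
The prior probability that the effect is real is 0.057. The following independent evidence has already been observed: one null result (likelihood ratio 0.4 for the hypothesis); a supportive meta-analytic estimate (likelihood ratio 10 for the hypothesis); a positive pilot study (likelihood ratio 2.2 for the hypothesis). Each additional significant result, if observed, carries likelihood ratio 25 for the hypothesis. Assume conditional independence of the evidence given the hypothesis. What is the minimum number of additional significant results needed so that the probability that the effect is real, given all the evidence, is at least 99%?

Prior odds = 0.057/0.943 = 57/943.
Combined Bayes factor of the evidence already in hand = 0.4 × 10 × 2.2 = 8.8.
Odds after that evidence = (57/943) × 8.8 = 2508/4715.
Target odds = 0.99/0.01 = 99.
Need 25ⁿ ≥ 99 ÷ (2508/4715) = 14145/76.
25¹ = 25 falls short of 14145/76 but 25² = 625 reaches it, so n = 2.

2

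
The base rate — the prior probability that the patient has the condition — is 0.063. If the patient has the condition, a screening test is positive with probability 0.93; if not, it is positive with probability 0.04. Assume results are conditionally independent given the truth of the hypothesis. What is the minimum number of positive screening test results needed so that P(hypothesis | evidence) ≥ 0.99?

3

Prior odds: 0.063 ÷ 0.937 = 63/937.
Likelihood ratio of a positive = 0.93/0.04 = 23.25.
Target odds: 0.99 ÷ 0.01 = 99.
Require 23.25ⁿ ≥ 99 ÷ (63/937) = 10307/7.
23.25² = 540.5625 falls short of 10307/7 but 23.25³ = 804357/64 reaches it, so n = 3.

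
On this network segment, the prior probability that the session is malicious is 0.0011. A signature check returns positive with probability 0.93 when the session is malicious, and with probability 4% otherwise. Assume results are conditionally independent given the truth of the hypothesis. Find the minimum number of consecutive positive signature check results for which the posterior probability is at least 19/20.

Prior odds = 0.0011/0.9989 = 11/9989.
Likelihood ratio of a positive result = 0.93/0.04 = 23.25.
Target posterior odds = 0.95/0.05 = 19.
Need (11/9989) × 23.25ⁿ ≥ 19, i.e. 23.25ⁿ ≥ 189791/11.
23.25³ = 804357/64 falls short of 189791/11 but 23.25⁴ = 74805201/256 reaches it, so n = 4.

4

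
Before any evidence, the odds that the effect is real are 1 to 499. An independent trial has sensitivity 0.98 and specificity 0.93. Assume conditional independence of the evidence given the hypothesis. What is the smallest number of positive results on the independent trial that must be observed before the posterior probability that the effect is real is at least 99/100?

Prior odds = 1/499.
False-positive rate = 1 − 0.93 = 0.07; likelihood ratio of a positive = 0.98/0.07 = 14.
Target posterior odds = 0.99/0.01 = 99.
Need (1/499) × 14ⁿ ≥ 99, i.e. 14ⁿ ≥ 49401.
14⁴ = 38416 falls short of 49401 but 14⁵ = 537824 reaches it, so n = 5.

5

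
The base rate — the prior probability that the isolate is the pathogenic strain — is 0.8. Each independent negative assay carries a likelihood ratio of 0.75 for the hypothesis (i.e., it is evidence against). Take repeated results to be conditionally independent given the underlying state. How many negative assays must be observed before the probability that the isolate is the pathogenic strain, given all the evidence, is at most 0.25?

9

Prior odds: 0.8 ÷ 0.2 = 4.
Likelihood ratio per negative assay = 0.75.
Target posterior odds = 0.25/0.75 = 1/3.
Require 0.75ⁿ ≤ 1/3 ÷ 4 = 1/12.
0.75⁸ = 6561/65536 is still above 1/12 but 0.75⁹ = 19683/262144 is at or below it, so n = 9.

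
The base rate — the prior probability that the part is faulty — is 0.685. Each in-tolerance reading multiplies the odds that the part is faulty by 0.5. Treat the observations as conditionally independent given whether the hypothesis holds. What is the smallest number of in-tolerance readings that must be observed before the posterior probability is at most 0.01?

Prior odds = 0.685/0.315 = 137/63.
Likelihood ratio per in-tolerance reading = 0.5.
Target posterior odds = 0.01/0.99 = 1/99.
Need (137/63) × 0.5ⁿ ≤ 1/99, i.e. 0.5ⁿ ≤ 7/1507.
0.5⁷ = 0.0078125 is still above 7/1507 but 0.5⁸ = 0.00390625 is at or below it, so n = 8.

8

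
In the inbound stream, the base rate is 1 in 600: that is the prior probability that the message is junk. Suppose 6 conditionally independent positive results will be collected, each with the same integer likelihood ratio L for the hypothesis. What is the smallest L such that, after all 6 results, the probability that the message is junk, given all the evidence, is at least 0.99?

Prior odds = (1/600)/(599/600) = 1/599.
Target odds = 0.99/0.01 = 99.
Need L⁶ ≥ 99 ÷ (1/599) = 59301.
6⁶ = 46656 < 59301 ≤ 117649 = 7⁶, so L = 7.

7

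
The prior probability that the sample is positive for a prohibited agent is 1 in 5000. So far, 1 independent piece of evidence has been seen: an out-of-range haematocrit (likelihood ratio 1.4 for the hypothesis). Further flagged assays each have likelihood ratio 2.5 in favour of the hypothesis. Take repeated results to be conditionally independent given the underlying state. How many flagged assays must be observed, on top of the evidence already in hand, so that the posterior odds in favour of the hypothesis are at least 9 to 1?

Prior odds = 0.0002/0.9998 = 1/4999.
Bayes factor of the evidence already in hand = 1.4.
Odds after that evidence = (1/4999) × 1.4 = 7/24995.
Target odds = 9.
Need 2.5ⁿ ≥ 9 ÷ (7/24995) = 224955/7.
2.5¹¹ = 48828125/2048 falls short of 224955/7 but 2.5¹² = 244140625/4096 reaches it, so n = 12.

12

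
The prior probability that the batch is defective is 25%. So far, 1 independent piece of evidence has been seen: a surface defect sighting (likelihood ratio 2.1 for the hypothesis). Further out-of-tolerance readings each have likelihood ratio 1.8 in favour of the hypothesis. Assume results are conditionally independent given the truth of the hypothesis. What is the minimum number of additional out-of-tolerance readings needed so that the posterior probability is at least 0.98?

Prior odds = 0.25/0.75 = 1/3.
Bayes factor of the evidence already in hand = 2.1.
Odds after that evidence = (1/3) × 2.1 = 0.7.
Target odds = 0.98/0.02 = 49.
Need 1.8ⁿ ≥ 49 ÷ 0.7 = 70.
1.8⁷ = 4782969/78125 falls short of 70 but 1.8⁸ = 43046721/390625 reaches it, so n = 8.

8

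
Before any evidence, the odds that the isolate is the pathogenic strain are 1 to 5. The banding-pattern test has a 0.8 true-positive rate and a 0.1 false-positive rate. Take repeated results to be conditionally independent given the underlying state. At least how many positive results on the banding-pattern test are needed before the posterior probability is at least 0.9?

Prior odds = 0.2.
Likelihood ratio of a positive result = 0.8/0.1 = 8.
Target odds: 0.9 ÷ 0.1 = 9.
Require 8ⁿ ≥ 9 ÷ 0.2 = 45.
8¹ = 8 falls short of 45 but 8² = 64 reaches it, so n = 2.

2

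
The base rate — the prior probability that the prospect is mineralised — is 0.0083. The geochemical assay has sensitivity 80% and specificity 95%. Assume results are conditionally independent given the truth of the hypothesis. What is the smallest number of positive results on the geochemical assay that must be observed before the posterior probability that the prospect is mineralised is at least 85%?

Prior odds = 0.0083/0.9917 = 83/9917.
False-positive rate = 1 − 0.95 = 0.05; likelihood ratio of a positive = 0.8/0.05 = 16.
Target odds: 0.85 ÷ 0.15 = 17/3.
Require 16ⁿ ≥ 17/3 ÷ (83/9917) = 168589/249.
16² = 256 falls short of 168589/249 but 16³ = 4096 reaches it, so n = 3.

3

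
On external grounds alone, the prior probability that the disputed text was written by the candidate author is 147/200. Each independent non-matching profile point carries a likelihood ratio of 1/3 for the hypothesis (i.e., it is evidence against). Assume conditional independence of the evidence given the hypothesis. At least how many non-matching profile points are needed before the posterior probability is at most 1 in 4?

2

Prior odds = 0.735/0.265 = 147/53.
Likelihood ratio per non-matching profile point = 1/3.
Target posterior odds = 0.25/0.75 = 1/3.
Require (1/3)ⁿ ≤ 1/3 ÷ (147/53) = 53/441.
(1/3)¹ = 1/3 is still above 53/441 but (1/3)² = 1/9 is at or below it, so n = 2.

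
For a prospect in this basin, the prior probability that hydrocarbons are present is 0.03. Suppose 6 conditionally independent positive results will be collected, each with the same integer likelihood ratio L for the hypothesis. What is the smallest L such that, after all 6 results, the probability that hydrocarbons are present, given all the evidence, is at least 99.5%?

Prior odds = 0.03/0.97 = 3/97.
Target odds = 0.995/0.005 = 199.
Need L⁶ ≥ 199 ÷ (3/97) = 19303/3.
4⁶ = 4096 < 19303/3 ≤ 15625 = 5⁶, so L = 5.

5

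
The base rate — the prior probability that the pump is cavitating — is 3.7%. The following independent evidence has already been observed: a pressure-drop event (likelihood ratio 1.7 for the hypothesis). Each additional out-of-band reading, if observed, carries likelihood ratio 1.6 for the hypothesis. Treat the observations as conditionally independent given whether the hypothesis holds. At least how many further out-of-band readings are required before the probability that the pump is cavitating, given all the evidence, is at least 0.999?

Prior odds = 0.037/0.963 = 37/963.
Bayes factor of the evidence already in hand = 1.7.
Odds after that evidence = (37/963) × 1.7 = 629/9630.
Target odds = 0.999/0.001 = 999.
Need 1.6ⁿ ≥ 999 ÷ (629/9630) = 260010/17.
1.6²⁰ ≈12089.3 falls short of 260010/17 but 1.6²¹ ≈19342.8 reaches it, so n = 21.

21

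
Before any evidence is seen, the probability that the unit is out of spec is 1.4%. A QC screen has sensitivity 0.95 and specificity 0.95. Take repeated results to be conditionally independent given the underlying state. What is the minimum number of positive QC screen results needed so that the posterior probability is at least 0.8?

2

Prior odds = 0.014/0.986 = 7/493.
False-positive rate = 1 − 0.95 = 0.05; likelihood ratio of a positive = 0.95/0.05 = 19.
Target odds: 0.8 ÷ 0.2 = 4.
Require 19ⁿ ≥ 4 ÷ (7/493) = 1972/7.
19¹ = 19 falls short of 1972/7 but 19² = 361 reaches it, so n = 2.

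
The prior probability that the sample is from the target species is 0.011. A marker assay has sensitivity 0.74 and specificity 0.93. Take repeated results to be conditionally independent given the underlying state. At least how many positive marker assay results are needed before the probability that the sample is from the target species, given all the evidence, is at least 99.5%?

5

Prior odds = 0.011/0.989 = 11/989.
False-positive rate = 1 − 0.93 = 0.07; likelihood ratio of a positive = 0.74/0.07 = 74/7.
Target odds: 0.995 ÷ 0.005 = 199.
Need (11/989) × (74/7)ⁿ ≥ 199, i.e. (74/7)ⁿ ≥ 196811/11.
(74/7)⁴ = 29986576/2401 falls short of 196811/11 but (74/7)⁵ ≈132029 reaches it, so n = 5.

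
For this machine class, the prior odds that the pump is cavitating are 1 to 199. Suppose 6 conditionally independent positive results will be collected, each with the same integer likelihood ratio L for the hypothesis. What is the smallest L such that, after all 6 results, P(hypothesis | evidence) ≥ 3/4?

3

Prior odds = 1/199.
Target odds = 0.75/0.25 = 3.
Need L⁶ ≥ 3 ÷ (1/199) = 597.
2⁶ = 64 < 597 ≤ 729 = 3⁶, so L = 3.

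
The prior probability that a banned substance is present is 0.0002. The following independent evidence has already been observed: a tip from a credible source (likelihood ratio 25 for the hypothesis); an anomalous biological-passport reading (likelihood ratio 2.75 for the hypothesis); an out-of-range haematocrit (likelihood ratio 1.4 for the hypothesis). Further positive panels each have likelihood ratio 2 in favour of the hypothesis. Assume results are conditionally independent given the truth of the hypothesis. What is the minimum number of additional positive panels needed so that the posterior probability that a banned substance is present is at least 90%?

Prior odds = 0.0002/0.9998 = 1/4999.
Combined Bayes factor of the evidence already in hand = 25 × 2.75 × 1.4 = 96.25.
Odds after that evidence = (1/4999) × 96.25 = 385/19996.
Target odds = 0.9/0.1 = 9.
Need 2ⁿ ≥ 9 ÷ (385/19996) = 179964/385.
2⁸ = 256 falls short of 179964/385 but 2⁹ = 512 reaches it, so n = 9.

9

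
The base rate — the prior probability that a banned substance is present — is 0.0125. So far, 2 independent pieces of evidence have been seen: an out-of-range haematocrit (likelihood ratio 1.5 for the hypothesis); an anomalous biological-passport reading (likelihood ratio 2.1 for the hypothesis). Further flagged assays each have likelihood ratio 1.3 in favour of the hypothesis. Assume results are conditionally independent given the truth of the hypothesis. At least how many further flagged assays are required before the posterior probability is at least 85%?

19

Prior odds = 0.0125/0.9875 = 1/79.
Combined Bayes factor of the evidence already in hand = 1.5 × 2.1 = 3.15.
Odds after that evidence = (1/79) × 3.15 = 63/1580.
Target odds = 0.85/0.15 = 17/3.
Need 1.3ⁿ ≥ 17/3 ÷ (63/1580) = 26860/189.
1.3¹⁸ ≈112.455 falls short of 26860/189 but 1.3¹⁹ ≈146.192 reaches it, so n = 19.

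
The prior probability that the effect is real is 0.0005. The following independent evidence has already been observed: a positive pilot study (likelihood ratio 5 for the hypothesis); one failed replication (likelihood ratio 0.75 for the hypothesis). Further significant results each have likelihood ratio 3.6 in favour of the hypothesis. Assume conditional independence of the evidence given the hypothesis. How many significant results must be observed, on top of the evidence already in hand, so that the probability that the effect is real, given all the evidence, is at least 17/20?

7

Prior odds = 0.0005/0.9995 = 1/1999.
Combined Bayes factor of the evidence already in hand = 5 × 0.75 = 3.75.
Odds after that evidence = (1/1999) × 3.75 = 15/7996.
Target odds = 0.85/0.15 = 17/3.
Need 3.6ⁿ ≥ 17/3 ÷ (15/7996) = 135932/45.
3.6⁶ = 34012224/15625 falls short of 135932/45 but 3.6⁷ = 612220032/78125 reaches it, so n = 7.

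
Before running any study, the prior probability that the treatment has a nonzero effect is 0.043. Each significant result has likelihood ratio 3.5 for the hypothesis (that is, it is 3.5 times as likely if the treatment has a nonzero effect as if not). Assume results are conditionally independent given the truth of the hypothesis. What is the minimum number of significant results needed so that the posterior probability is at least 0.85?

4

Prior odds = 0.043/0.957 = 43/957.
Likelihood ratio per significant result = 3.5.
Target odds: 0.85 ÷ 0.15 = 17/3.
Need (43/957) × 3.5ⁿ ≥ 17/3, i.e. 3.5ⁿ ≥ 5423/43.
3.5³ = 42.875 falls short of 5423/43 but 3.5⁴ = 150.0625 reaches it, so n = 4.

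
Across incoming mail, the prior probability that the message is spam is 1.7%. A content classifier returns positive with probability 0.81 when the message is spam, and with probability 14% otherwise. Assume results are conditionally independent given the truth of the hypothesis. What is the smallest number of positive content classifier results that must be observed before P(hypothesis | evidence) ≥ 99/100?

5

Prior odds = 0.017/0.983 = 17/983.
Likelihood ratio of a positive result = 0.81/0.14 = 81/14.
Target posterior odds = 0.99/0.01 = 99.
Need (17/983) × (81/14)ⁿ ≥ 99, i.e. (81/14)ⁿ ≥ 97317/17.
(81/14)⁴ = 43046721/38416 falls short of 97317/17 but (81/14)⁵ ≈6483.13 reaches it, so n = 5.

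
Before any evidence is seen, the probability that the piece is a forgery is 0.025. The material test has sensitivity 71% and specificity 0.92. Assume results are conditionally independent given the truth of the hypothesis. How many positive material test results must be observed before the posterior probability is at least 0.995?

5

Prior odds: 0.025 ÷ 0.975 = 1/39.
False-positive rate = 1 − 0.92 = 0.08; likelihood ratio of a positive = 0.71/0.08 = 8.875.
Target odds: 0.995 ÷ 0.005 = 199.
Require 8.875ⁿ ≥ 199 ÷ (1/39) = 7761.
8.875⁴ = 25411681/4096 falls short of 7761 but 8.875⁵ ≈55060.7 reaches it, so n = 5.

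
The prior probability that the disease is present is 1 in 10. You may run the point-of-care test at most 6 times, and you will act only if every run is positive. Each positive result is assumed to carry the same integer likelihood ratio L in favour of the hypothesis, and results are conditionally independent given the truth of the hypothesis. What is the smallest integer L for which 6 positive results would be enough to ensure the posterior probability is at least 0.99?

Prior odds = 0.1/0.9 = 1/9.
Target odds = 0.99/0.01 = 99.
Need L⁶ ≥ 99 ÷ (1/9) = 891.
3⁶ = 729 < 891 ≤ 4096 = 4⁶, so L = 4.

4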